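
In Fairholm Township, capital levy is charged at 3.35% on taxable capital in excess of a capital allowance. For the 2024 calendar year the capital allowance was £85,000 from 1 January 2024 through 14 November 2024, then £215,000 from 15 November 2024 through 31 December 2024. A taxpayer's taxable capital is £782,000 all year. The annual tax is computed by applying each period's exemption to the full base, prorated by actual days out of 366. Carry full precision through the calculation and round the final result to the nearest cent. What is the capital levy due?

£22,790.25

1 January – 14 November 2024: 319 days, exemption £85,000 → (£782,000 − £85,000) × 3.35% × 319/366 = £20,351.0669
15 November – 31 December 2024: 47 days, exemption £215,000 → (£782,000 − £215,000) × 3.35% × 47/366 = £2,439.1844
Total = £22,790.2514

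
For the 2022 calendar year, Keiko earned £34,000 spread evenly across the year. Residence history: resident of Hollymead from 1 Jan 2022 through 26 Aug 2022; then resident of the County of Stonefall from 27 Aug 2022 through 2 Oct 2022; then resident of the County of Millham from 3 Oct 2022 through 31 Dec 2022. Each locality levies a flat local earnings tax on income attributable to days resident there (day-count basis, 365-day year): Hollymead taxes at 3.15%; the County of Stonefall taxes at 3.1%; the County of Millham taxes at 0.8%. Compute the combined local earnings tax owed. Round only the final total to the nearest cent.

Hollymead, 1 Jan – 26 Aug 2022: 238 days → £34,000 × 3.15% × 238/365 = £698.3507
The County of Stonefall, 27 Aug – 2 Oct 2022: 37 days → £34,000 × 3.1% × 37/365 = £106.8438
The County of Millham, 3 Oct – 31 Dec 2022: 90 days → £34,000 × 0.8% × 90/365 = £67.0685
Total = £872.2630

£872.26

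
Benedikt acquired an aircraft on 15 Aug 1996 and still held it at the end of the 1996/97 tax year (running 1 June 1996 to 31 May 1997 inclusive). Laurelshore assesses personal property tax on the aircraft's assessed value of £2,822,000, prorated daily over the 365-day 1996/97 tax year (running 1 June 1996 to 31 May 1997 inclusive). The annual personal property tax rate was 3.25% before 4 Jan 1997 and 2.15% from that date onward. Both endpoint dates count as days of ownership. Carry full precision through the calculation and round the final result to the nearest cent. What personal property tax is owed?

£60,282.56

15 Aug 1996 – 3 Jan 1997: 142 days at 3.25% → £2,822,000 × 3.25% × 142/365 = £35,680.9041
4 Jan – 31 May 1997: 148 days at 2.15% → £2,822,000 × 2.15% × 148/365 = £24,601.6548
Total = £60,282.5589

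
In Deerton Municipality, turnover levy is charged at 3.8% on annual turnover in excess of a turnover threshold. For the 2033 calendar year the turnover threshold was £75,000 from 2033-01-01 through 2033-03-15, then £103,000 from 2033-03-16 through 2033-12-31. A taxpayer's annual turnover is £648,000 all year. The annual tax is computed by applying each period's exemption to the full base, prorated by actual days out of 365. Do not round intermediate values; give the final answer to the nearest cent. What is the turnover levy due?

2033-01-01 to 2033-03-15: 74 days, exemption £75,000 → (£648,000 − £75,000) × 3.8% × 74/365 = £4,414.4548
2033-03-16 to 2033-12-31: 291 days, exemption £103,000 → (£648,000 − £103,000) × 3.8% × 291/365 = £16,511.2603
Total = £20,925.7151

£20,925.72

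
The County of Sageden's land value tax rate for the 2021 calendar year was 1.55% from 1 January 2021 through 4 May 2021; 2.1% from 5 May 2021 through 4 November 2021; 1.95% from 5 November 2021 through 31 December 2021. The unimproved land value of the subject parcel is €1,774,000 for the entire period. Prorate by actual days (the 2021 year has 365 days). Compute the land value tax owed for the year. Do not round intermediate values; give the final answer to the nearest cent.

€33,523.74

1 January – 4 May 2021: 124 days at 1.55% → €1,774,000 × 1.55% × 124/365 = €9,341.4466
5 May – 4 November 2021: 184 days at 2.1% → €1,774,000 × 2.1% × 184/365 = €18,780.0986
5 November – 31 December 2021: 57 days at 1.95% → €1,774,000 × 1.95% × 57/365 = €5,402.1945
Total = €33,523.7397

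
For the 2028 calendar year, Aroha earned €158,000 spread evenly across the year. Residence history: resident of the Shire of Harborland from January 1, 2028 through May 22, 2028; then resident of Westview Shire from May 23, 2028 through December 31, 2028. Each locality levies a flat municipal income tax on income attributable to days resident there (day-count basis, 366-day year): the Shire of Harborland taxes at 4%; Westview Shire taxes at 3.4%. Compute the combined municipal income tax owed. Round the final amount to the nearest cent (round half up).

The Shire of Harborland, January 1 – May 22, 2028: 143 days → €158,000 × 4% × 143/366 = €2,469.2896
Westview Shire, May 23 – December 31, 2028: 223 days → €158,000 × 3.4% × 223/366 = €3,273.1038
Total = €5,742.3934

€5,742.39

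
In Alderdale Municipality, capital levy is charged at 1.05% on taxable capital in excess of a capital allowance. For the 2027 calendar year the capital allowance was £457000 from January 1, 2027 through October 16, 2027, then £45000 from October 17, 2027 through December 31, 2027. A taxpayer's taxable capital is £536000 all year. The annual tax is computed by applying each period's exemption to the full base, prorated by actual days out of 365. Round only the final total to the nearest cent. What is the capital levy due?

January 1 – October 16, 2027: 289 days, exemption £457000 → (£536000 − £457000) × 1.05% × 289/365 = £656.7822
October 17 – December 31, 2027: 76 days, exemption £45000 → (£536000 − £45000) × 1.05% × 76/365 = £1073.4740
Total = £1730.2562

£1730.26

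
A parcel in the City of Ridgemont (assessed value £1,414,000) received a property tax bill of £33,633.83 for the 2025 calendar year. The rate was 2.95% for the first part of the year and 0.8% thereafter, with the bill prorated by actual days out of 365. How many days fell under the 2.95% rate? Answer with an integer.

268 days

Let d = days at the first rate; then 365 − d days at the second rate.
£1,414,000 × [2.95%·d + 0.8%·(365−d)] / 365 = £33,633.83
Solving gives d = 268, so the new rate took effect on September 26, 2025.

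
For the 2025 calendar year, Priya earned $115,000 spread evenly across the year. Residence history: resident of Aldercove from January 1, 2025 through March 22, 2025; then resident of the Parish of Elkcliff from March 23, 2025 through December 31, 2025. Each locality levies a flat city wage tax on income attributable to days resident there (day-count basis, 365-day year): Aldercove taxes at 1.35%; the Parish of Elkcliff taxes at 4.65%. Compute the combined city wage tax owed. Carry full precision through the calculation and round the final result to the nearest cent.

Aldercove, January 1 – March 22, 2025: 81 days → $115,000 × 1.35% × 81/365 = $344.5274
The Parish of Elkcliff, March 23 – December 31, 2025: 284 days → $115,000 × 4.65% × 284/365 = $4,160.7945
Total = $4,505.3219

$4,505.32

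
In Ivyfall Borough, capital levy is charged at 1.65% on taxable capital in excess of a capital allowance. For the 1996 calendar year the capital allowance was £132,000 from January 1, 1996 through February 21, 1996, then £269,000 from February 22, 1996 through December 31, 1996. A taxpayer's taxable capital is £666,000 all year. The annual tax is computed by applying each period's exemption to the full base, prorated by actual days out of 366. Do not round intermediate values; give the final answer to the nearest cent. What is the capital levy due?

January 1 – February 21, 1996: 52 days, exemption £132,000 → (£666,000 − £132,000) × 1.65% × 52/366 = £1,251.8361
February 22 – December 31, 1996: 314 days, exemption £269,000 → (£666,000 − £269,000) × 1.65% × 314/366 = £5,619.8279
Total = £6,871.6639

£6,871.66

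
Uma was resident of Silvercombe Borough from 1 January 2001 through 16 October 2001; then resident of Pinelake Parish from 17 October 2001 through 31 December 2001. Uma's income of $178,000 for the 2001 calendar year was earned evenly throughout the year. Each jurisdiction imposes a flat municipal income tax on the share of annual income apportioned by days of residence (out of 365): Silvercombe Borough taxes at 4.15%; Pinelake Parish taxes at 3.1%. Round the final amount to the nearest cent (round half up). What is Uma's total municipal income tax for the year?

Silvercombe Borough, 1 January – 16 October 2001: 289 days → $178,000 × 4.15% × 289/365 = $5,848.8849
Pinelake Parish, 17 October – 31 December 2001: 76 days → $178,000 × 3.1% × 76/365 = $1,148.9534
Total = $6,997.8384

$6,997.84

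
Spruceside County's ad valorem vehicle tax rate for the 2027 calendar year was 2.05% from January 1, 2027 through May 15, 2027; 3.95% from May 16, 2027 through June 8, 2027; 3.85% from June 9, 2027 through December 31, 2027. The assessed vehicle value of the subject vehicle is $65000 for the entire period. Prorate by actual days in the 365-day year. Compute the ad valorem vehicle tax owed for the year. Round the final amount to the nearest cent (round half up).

January 1 – May 15, 2027: 135 days at 2.05% → $65000 × 2.05% × 135/365 = $492.8425
May 16 – June 8, 2027: 24 days at 3.95% → $65000 × 3.95% × 24/365 = $168.8219
June 9 – December 31, 2027: 206 days at 3.85% → $65000 × 3.85% × 206/365 = $1412.3699
Total = $2074.0342

$2074.03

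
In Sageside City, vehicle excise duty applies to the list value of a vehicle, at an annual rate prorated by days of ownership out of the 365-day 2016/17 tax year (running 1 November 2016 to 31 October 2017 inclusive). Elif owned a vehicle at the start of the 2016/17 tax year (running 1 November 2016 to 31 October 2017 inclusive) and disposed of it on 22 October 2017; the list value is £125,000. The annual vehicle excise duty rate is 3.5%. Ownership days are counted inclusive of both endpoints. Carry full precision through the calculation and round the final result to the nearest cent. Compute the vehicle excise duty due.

Days held (1 November 2016 – 22 October 2017): 356 out of 365
Tax = £125,000 × 3.5% × 356/365 = £4,267.1233

£4,267.12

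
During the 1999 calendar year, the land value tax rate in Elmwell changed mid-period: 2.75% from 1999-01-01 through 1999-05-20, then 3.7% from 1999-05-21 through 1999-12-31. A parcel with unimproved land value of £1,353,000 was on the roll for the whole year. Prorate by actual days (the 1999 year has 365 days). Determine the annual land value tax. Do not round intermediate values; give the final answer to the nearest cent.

£45,130.89

1999-01-01 to 1999-05-20: 140 days at 2.75% → £1,353,000 × 2.75% × 140/365 = £14,271.3699
1999-05-21 to 1999-12-31: 225 days at 3.7% → £1,353,000 × 3.7% × 225/365 = £30,859.5205
Total = £45,130.8904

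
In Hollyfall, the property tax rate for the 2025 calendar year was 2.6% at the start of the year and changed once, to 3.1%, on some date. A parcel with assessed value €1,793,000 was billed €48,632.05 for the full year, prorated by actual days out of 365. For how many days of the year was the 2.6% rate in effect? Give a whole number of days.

Let d = days at the first rate; then 365 − d days at the second rate.
€1,793,000 × [2.6%·d + 3.1%·(365−d)] / 365 = €48,632.05
Solving gives d = 283, so the new rate took effect on October 11, 2025.

283 days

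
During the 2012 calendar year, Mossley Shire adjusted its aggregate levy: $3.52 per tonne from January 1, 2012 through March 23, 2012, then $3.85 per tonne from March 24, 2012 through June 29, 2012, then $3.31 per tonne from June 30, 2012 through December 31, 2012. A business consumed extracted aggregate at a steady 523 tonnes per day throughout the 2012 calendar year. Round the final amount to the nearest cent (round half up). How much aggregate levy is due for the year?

January 1 – March 23, 2012: 83 days × 523 tonnes/day = 43,409 tonnes at $3.52/tonne → $152799.68
March 24 – June 29, 2012: 98 days × 523 tonnes/day = 51,254 tonnes at $3.85/tonne → $197327.90
June 30 – December 31, 2012: 185 days × 523 tonnes/day = 96,755 tonnes at $3.31/tonne → $320259.05

$670386.63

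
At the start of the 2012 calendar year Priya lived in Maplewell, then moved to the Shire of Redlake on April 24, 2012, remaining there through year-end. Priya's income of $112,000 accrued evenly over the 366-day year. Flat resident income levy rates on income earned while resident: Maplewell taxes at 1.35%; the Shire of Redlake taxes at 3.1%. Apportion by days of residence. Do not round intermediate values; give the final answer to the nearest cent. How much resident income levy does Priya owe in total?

Maplewell, January 1 – April 23, 2012: 114 days → $112,000 × 1.35% × 114/366 = $470.9508
The Shire of Redlake, April 24 – December 31, 2012: 252 days → $112,000 × 3.1% × 252/366 = $2,390.5574
Total = $2,861.5082

$2,861.51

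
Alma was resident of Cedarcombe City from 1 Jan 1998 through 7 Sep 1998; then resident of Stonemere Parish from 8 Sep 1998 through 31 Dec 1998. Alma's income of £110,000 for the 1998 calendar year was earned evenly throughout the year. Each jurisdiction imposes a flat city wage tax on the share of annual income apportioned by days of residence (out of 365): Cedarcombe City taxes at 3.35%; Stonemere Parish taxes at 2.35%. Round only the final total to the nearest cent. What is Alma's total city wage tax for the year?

£3,338.42

Cedarcombe City, 1 Jan – 7 Sep 1998: 250 days → £110,000 × 3.35% × 250/365 = £2,523.9726
Stonemere Parish, 8 Sep – 31 Dec 1998: 115 days → £110,000 × 2.35% × 115/365 = £814.4521
Total = £3,338.4247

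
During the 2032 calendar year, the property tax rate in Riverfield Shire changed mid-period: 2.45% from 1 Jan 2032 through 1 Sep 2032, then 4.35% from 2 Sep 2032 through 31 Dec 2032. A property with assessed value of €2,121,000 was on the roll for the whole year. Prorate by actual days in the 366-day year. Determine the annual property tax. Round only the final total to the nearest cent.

1 Jan – 1 Sep 2032: 245 days at 2.45% → €2,121,000 × 2.45% × 245/366 = €34,784.9795
2 Sep – 31 Dec 2032: 121 days at 4.35% → €2,121,000 × 4.35% × 121/366 = €30,502.4139
Total = €65,287.3934

€65,287.39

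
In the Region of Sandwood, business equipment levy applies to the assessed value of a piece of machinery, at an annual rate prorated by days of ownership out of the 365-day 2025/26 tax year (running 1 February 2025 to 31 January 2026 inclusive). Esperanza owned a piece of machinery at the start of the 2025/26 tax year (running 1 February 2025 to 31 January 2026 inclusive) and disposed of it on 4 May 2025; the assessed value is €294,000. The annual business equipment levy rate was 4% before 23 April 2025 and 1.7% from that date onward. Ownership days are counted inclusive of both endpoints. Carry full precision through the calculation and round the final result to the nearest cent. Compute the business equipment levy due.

1 February – 22 April 2025: 81 days at 4% → €294,000 × 4% × 81/365 = €2,609.7534
23 April – 4 May 2025: 12 days at 1.7% → €294,000 × 1.7% × 12/365 = €164.3178
Total = €2,774.0712

€2,774.07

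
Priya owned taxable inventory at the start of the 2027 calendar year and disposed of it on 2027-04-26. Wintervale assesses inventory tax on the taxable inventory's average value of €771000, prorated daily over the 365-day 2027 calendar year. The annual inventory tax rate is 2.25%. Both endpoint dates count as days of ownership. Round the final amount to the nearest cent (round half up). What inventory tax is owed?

Days held (2027-01-01 to 2027-04-26): 116 out of 365
Tax = €771000 × 2.25% × 116/365 = €5513.1781

€5513.18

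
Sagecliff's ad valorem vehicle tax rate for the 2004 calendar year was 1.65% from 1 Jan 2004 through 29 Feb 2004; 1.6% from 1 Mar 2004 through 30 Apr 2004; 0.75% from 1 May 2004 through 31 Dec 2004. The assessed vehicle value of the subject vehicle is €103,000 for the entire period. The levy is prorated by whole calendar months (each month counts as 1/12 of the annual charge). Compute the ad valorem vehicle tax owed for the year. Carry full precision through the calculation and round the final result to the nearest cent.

€1,072.92

1 Jan – 29 Feb 2004: 2 months at 1.65% → €103,000 × 1.65% × 2/12 = €283.2500
1 Mar – 30 Apr 2004: 2 months at 1.6% → €103,000 × 1.6% × 2/12 = €274.6667
1 May – 31 Dec 2004: 8 months at 0.75% → €103,000 × 0.75% × 8/12 = €515.0000
Total = €1,072.9167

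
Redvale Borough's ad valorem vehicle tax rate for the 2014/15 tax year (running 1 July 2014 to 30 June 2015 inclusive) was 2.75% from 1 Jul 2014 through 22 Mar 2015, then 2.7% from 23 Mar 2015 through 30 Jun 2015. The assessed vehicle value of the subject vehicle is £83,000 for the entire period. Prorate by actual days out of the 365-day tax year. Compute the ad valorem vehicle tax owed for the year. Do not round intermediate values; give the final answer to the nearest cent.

£2,271.13

1 Jul 2014 – 22 Mar 2015: 265 days at 2.75% → £83,000 × 2.75% × 265/365 = £1,657.1575
23 Mar – 30 Jun 2015: 100 days at 2.7% → £83,000 × 2.7% × 100/365 = £613.9726
Total = £2,271.1301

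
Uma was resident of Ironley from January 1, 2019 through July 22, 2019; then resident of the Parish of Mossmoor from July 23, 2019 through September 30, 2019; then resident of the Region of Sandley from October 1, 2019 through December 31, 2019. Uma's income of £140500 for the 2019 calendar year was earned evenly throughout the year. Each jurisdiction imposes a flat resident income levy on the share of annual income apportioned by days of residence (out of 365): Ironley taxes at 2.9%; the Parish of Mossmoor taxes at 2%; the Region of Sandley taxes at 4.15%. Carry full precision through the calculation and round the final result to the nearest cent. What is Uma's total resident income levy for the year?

Ironley, January 1 – July 22, 2019: 203 days → £140500 × 2.9% × 203/365 = £2266.0918
The Parish of Mossmoor, July 23 – September 30, 2019: 70 days → £140500 × 2% × 70/365 = £538.9041
The Region of Sandley, October 1 – December 31, 2019: 92 days → £140500 × 4.15% × 92/365 = £1469.6685
Total = £4274.6644

£4274.66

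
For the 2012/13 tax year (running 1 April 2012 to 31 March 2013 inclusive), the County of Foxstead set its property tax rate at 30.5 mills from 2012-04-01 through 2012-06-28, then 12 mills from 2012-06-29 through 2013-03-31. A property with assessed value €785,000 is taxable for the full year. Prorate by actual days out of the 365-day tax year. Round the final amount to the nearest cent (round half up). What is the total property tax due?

2012-04-01 to 2012-06-28: 89 days at 30.5 mills → €785,000 × 3.05% × 89/365 = €5,838.0342
2012-06-29 to 2013-03-31: 276 days at 12 mills → €785,000 × 1.2% × 276/365 = €7,123.0685
Total = €12,961.1027

€12,961.10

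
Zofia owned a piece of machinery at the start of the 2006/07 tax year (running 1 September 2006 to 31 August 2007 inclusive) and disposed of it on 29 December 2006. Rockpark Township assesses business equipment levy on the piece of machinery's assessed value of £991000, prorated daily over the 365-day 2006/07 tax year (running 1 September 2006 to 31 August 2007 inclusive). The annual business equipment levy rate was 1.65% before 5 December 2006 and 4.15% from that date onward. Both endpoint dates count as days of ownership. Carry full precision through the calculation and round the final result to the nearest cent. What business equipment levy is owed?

£7072.75

1 September – 4 December 2006: 95 days at 1.65% → £991000 × 1.65% × 95/365 = £4255.8699
5 December – 29 December 2006: 25 days at 4.15% → £991000 × 4.15% × 25/365 = £2816.8836
Total = £7072.7534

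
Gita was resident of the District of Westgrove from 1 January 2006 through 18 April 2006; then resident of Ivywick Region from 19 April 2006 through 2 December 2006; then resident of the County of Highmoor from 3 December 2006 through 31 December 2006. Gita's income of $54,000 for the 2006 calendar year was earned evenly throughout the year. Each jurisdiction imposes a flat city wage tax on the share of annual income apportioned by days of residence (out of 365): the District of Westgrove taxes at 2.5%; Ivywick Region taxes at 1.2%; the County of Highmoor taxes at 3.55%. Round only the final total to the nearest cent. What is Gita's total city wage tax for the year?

$956.54

The District of Westgrove, 1 January – 18 April 2006: 108 days → $54,000 × 2.5% × 108/365 = $399.4521
Ivywick Region, 19 April – 2 December 2006: 228 days → $54,000 × 1.2% × 228/365 = $404.7781
The County of Highmoor, 3 December – 31 December 2006: 29 days → $54,000 × 3.55% × 29/365 = $152.3096
Total = $956.5397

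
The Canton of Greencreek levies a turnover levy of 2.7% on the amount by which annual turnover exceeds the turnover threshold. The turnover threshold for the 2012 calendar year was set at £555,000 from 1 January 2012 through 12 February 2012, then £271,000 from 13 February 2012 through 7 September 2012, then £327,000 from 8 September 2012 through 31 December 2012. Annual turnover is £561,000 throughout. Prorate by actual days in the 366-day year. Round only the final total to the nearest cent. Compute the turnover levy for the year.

£6,454.03

1 January – 12 February 2012: 43 days, exemption £555,000 → (£561,000 − £555,000) × 2.7% × 43/366 = £19.0328
13 February – 7 September 2012: 208 days, exemption £271,000 → (£561,000 − £271,000) × 2.7% × 208/366 = £4,449.8361
8 September – 31 December 2012: 115 days, exemption £327,000 → (£561,000 − £327,000) × 2.7% × 115/366 = £1,985.1639
Total = £6,454.0328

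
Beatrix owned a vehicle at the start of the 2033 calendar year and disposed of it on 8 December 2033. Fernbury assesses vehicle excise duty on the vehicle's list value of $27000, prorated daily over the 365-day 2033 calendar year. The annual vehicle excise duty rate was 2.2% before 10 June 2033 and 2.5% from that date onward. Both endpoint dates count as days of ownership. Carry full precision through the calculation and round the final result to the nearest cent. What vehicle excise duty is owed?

$596.96

1 January – 9 June 2033: 160 days at 2.2% → $27000 × 2.2% × 160/365 = $260.3836
10 June – 8 December 2033: 182 days at 2.5% → $27000 × 2.5% × 182/365 = $336.5753
Total = $596.9589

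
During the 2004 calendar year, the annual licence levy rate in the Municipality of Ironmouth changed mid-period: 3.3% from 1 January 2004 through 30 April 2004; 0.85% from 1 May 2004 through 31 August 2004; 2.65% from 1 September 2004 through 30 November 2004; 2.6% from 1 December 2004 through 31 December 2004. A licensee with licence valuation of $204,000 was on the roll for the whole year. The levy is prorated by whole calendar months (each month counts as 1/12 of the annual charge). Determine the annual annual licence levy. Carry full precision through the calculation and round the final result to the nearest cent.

1 January – 30 April 2004: 4 months at 3.3% → $204,000 × 3.3% × 4/12 = $2,244.0000
1 May – 31 August 2004: 4 months at 0.85% → $204,000 × 0.85% × 4/12 = $578.0000
1 September – 30 November 2004: 3 months at 2.65% → $204,000 × 2.65% × 3/12 = $1,351.5000
1 December – 31 December 2004: 1 month at 2.6% → $204,000 × 2.6% × 1/12 = $442.0000
Total = $4,615.5000

$4,615.50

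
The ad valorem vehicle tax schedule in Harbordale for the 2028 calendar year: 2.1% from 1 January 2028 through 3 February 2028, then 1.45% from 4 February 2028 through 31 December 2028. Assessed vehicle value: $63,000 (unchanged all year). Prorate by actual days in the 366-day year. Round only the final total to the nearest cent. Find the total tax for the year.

$951.54

1 January – 3 February 2028: 34 days at 2.1% → $63,000 × 2.1% × 34/366 = $122.9016
4 February – 31 December 2028: 332 days at 1.45% → $63,000 × 1.45% × 332/366 = $828.6393
Total = $951.5410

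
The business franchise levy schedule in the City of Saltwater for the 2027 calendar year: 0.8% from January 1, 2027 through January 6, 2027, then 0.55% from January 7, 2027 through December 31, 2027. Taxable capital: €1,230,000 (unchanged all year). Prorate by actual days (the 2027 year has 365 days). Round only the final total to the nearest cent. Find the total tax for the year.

€6,815.55

January 1 – January 6, 2027: 6 days at 0.8% → €1,230,000 × 0.8% × 6/365 = €161.7534
January 7 – December 31, 2027: 359 days at 0.55% → €1,230,000 × 0.55% × 359/365 = €6,653.7945
Total = €6,815.5479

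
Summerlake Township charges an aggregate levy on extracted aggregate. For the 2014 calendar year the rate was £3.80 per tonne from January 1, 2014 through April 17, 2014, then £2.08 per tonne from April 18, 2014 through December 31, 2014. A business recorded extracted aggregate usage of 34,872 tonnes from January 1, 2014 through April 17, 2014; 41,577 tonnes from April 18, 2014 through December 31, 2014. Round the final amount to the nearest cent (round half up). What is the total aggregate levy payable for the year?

£218,993.76

January 1 – April 17, 2014: 34,872 tonnes at £3.80/tonne → £132,513.60
April 18 – December 31, 2014: 41,577 tonnes at £2.08/tonne → £86,480.16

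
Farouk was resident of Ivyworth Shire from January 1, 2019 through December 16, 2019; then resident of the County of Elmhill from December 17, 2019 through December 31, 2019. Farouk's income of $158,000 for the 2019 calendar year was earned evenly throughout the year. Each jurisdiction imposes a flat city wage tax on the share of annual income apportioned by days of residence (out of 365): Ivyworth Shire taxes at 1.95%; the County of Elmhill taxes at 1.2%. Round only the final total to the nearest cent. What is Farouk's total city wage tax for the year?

Ivyworth Shire, January 1 – December 16, 2019: 350 days → $158,000 × 1.95% × 350/365 = $2,954.3836
The County of Elmhill, December 17 – December 31, 2019: 15 days → $158,000 × 1.2% × 15/365 = $77.9178
Total = $3,032.3014

$3,032.30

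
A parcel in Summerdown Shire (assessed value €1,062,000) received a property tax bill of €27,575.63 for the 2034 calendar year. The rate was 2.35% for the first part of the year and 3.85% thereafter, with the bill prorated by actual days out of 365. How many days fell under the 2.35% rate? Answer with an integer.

305 days

Let d = days at the first rate; then 365 − d days at the second rate.
€1,062,000 × [2.35%·d + 3.85%·(365−d)] / 365 = €27,575.63
Solving gives d = 305, so the new rate took effect on 2 Nov 2034.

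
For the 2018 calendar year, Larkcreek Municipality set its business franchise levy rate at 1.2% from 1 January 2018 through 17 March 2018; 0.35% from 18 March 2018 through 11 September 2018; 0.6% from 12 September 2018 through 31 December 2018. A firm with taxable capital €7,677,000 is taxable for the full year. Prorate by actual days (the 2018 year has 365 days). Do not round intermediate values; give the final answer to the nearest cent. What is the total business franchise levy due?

€46,293.36

1 January – 17 March 2018: 76 days at 1.2% → €7,677,000 × 1.2% × 76/365 = €19,181.9836
18 March – 11 September 2018: 178 days at 0.35% → €7,677,000 × 0.35% × 178/365 = €13,103.4822
12 September – 31 December 2018: 111 days at 0.6% → €7,677,000 × 0.6% × 111/365 = €14,007.8959
Total = €46,293.3616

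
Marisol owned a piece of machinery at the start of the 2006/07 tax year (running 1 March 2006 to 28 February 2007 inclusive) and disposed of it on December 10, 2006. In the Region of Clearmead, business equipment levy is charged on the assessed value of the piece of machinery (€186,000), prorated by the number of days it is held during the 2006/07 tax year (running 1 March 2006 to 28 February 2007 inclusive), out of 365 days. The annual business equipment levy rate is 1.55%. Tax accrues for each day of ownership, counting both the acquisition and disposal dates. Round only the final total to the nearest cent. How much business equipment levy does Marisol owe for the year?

Days held (March 1 – December 10, 2006): 285 out of 365
Tax = €186,000 × 1.55% × 285/365 = €2,251.1096

€2,251.11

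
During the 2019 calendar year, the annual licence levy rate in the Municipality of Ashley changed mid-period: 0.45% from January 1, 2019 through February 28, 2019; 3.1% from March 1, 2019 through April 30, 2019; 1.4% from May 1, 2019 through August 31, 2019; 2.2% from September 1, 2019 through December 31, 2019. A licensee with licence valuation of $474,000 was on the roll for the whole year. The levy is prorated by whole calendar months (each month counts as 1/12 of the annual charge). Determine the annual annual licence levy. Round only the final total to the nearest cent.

$8,492.50

January 1 – February 28, 2019: 2 months at 0.45% → $474,000 × 0.45% × 2/12 = $355.5000
March 1 – April 30, 2019: 2 months at 3.1% → $474,000 × 3.1% × 2/12 = $2,449.0000
May 1 – August 31, 2019: 4 months at 1.4% → $474,000 × 1.4% × 4/12 = $2,212.0000
September 1 – December 31, 2019: 4 months at 2.2% → $474,000 × 2.2% × 4/12 = $3,476.0000
Total = $8,492.5000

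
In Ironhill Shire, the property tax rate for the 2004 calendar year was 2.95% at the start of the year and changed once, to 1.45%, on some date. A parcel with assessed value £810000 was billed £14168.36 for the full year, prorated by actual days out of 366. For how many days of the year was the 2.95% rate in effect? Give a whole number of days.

73 days

Let d = days at the first rate; then 366 − d days at the second rate.
£810000 × [2.95%·d + 1.45%·(366−d)] / 366 = £14168.36
Solving gives d = 73, so the new rate took effect on March 14, 2004.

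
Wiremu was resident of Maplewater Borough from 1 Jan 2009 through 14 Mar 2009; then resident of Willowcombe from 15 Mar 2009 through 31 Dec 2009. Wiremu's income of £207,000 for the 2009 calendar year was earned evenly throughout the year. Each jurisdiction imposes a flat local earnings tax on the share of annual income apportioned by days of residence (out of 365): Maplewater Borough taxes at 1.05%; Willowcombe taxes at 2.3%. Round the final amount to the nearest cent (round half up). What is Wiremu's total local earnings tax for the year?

£4,243.50

Maplewater Borough, 1 Jan – 14 Mar 2009: 73 days → £207,000 × 1.05% × 73/365 = £434.7000
Willowcombe, 15 Mar – 31 Dec 2009: 292 days → £207,000 × 2.3% × 292/365 = £3,808.8000
Total = £4,243.5000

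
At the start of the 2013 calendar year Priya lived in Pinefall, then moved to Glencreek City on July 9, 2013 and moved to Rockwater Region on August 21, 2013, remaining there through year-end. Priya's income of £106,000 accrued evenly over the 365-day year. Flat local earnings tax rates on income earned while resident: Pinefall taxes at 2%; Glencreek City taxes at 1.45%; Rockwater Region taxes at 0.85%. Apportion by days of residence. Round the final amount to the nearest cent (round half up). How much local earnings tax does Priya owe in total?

£1,607.13

Pinefall, January 1 – July 8, 2013: 189 days → £106,000 × 2% × 189/365 = £1,097.7534
Glencreek City, July 9 – August 20, 2013: 43 days → £106,000 × 1.45% × 43/365 = £181.0712
Rockwater Region, August 21 – December 31, 2013: 133 days → £106,000 × 0.85% × 133/365 = £328.3096
Total = £1,607.1342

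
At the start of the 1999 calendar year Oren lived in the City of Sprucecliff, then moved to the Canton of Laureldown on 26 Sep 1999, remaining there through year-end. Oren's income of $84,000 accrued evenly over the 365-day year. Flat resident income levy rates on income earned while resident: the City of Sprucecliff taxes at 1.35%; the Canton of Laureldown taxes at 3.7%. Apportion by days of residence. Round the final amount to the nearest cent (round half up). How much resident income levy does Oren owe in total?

The City of Sprucecliff, 1 Jan – 25 Sep 1999: 268 days → $84,000 × 1.35% × 268/365 = $832.6356
The Canton of Laureldown, 26 Sep – 31 Dec 1999: 97 days → $84,000 × 3.7% × 97/365 = $825.9616
Total = $1,658.5973

$1,658.60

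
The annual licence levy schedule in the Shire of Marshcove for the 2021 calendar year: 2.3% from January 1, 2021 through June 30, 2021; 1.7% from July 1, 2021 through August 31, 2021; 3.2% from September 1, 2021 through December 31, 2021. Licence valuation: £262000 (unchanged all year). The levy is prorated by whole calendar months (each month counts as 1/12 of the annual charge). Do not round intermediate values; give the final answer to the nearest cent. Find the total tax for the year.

January 1 – June 30, 2021: 6 months at 2.3% → £262000 × 2.3% × 6/12 = £3013.0000
July 1 – August 31, 2021: 2 months at 1.7% → £262000 × 1.7% × 2/12 = £742.3333
September 1 – December 31, 2021: 4 months at 3.2% → £262000 × 3.2% × 4/12 = £2794.6667
Total = £6550.0000

£6550.00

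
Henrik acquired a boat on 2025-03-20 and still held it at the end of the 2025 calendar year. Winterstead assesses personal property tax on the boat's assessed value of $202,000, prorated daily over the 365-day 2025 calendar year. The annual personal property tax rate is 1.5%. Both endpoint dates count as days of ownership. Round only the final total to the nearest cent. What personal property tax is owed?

$2,382.49

Days held (2025-03-20 to 2025-12-31): 287 out of 365
Tax = $202,000 × 1.5% × 287/365 = $2,382.4932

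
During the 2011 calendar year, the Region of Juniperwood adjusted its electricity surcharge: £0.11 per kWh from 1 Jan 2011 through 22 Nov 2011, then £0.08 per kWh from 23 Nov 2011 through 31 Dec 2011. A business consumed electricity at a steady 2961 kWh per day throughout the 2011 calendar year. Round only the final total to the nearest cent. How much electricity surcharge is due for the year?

1 Jan – 22 Nov 2011: 326 days × 2961 kWh/day = 965,286 kWh at £0.11/kWh → £106,181.46
23 Nov – 31 Dec 2011: 39 days × 2961 kWh/day = 115,479 kWh at £0.08/kWh → £9,238.32

£115,419.78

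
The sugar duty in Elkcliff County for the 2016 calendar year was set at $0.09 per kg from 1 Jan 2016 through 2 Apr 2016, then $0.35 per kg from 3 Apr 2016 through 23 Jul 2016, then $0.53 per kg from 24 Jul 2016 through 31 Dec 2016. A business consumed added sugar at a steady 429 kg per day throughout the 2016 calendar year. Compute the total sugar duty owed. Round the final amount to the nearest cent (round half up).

$57,014.10

1 Jan – 2 Apr 2016: 93 days × 429 kg/day = 39,897 kg at $0.09/kg → $3,590.73
3 Apr – 23 Jul 2016: 112 days × 429 kg/day = 48,048 kg at $0.35/kg → $16,816.80
24 Jul – 31 Dec 2016: 161 days × 429 kg/day = 69,069 kg at $0.53/kg → $36,606.57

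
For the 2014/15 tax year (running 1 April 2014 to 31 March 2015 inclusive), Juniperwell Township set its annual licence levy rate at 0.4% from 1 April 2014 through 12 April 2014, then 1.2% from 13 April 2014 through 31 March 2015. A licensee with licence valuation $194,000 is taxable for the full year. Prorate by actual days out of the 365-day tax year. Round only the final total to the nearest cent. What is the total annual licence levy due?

1 April – 12 April 2014: 12 days at 0.4% → $194,000 × 0.4% × 12/365 = $25.5123
13 April 2014 – 31 March 2015: 353 days at 1.2% → $194,000 × 1.2% × 353/365 = $2,251.4630
Total = $2,276.9753

$2,276.98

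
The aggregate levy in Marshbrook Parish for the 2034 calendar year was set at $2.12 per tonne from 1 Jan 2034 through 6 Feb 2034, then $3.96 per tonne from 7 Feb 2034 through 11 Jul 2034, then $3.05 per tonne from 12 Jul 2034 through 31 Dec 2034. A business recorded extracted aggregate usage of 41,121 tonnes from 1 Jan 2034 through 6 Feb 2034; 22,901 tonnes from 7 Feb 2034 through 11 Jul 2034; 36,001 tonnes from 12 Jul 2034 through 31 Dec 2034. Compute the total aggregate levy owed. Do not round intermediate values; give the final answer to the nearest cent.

$287,667.53

1 Jan – 6 Feb 2034: 41,121 tonnes at $2.12/tonne → $87,176.52
7 Feb – 11 Jul 2034: 22,901 tonnes at $3.96/tonne → $90,687.96
12 Jul – 31 Dec 2034: 36,001 tonnes at $3.05/tonne → $109,803.05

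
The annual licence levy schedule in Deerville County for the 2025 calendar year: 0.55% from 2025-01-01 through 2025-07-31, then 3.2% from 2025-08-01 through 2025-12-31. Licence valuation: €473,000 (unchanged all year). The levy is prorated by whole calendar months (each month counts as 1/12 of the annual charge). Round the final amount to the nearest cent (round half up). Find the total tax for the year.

€7,824.21

2025-01-01 to 2025-07-31: 7 months at 0.55% → €473,000 × 0.55% × 7/12 = €1,517.5417
2025-08-01 to 2025-12-31: 5 months at 3.2% → €473,000 × 3.2% × 5/12 = €6,306.6667
Total = €7,824.2083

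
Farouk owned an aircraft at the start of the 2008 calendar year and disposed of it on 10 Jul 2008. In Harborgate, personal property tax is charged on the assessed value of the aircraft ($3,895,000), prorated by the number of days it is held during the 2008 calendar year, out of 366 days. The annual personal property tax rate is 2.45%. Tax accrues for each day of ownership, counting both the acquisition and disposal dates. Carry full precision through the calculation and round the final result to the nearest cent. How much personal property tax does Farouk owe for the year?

Days held (1 Jan – 10 Jul 2008): 192 out of 366
Tax = $3,895,000 × 2.45% × 192/366 = $50,060.3279

$50,060.33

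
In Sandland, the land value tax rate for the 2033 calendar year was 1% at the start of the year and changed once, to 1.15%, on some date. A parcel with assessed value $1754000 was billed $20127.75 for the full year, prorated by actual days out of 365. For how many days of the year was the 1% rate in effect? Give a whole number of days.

6 days

Let d = days at the first rate; then 365 − d days at the second rate.
$1754000 × [1%·d + 1.15%·(365−d)] / 365 = $20127.75
Solving gives d = 6, so the new rate took effect on January 7, 2033.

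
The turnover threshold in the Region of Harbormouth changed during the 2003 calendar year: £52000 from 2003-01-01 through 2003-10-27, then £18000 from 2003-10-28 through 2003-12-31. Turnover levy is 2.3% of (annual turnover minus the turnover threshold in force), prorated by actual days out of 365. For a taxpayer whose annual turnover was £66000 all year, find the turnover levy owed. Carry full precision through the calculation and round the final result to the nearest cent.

£461.26

2003-01-01 to 2003-10-27: 300 days, exemption £52000 → (£66000 − £52000) × 2.3% × 300/365 = £264.6575
2003-10-28 to 2003-12-31: 65 days, exemption £18000 → (£66000 − £18000) × 2.3% × 65/365 = £196.6027
Total = £461.2603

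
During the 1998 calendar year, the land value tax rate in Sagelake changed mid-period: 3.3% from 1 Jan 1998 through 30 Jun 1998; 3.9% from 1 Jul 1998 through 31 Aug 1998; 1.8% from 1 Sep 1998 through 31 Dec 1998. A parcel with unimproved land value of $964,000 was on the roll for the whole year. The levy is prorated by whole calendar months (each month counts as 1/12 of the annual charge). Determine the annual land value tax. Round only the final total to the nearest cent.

$27,956.00

1 Jan – 30 Jun 1998: 6 months at 3.3% → $964,000 × 3.3% × 6/12 = $15,906.0000
1 Jul – 31 Aug 1998: 2 months at 3.9% → $964,000 × 3.9% × 2/12 = $6,266.0000
1 Sep – 31 Dec 1998: 4 months at 1.8% → $964,000 × 1.8% × 4/12 = $5,784.0000
Total = $27,956.0000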